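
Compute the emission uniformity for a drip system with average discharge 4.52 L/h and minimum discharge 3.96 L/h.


EU = (q_min/q_avg)*100 = (3.96/4.52)*100 = 87.6106%

87.6106 %


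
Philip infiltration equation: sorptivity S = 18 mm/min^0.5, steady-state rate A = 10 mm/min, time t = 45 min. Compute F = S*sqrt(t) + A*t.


F = S*sqrt(t) + A*t
F = 18*sqrt(45) + 10*45
F = 18*6.708204 + 450

570.7477 mm


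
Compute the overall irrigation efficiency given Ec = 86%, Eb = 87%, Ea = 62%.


Ec = 0.86, Eb = 0.87, Ea = 0.62
E = 0.86 * 0.87 * 0.62 * 100 = 46.3884%

46.3884 %


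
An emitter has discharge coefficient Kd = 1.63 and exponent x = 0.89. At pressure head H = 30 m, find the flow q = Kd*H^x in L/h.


q = Kd * H^x = 1.63 * 30^0.89 = 1.63 * 20.636589

33.6376 L/h


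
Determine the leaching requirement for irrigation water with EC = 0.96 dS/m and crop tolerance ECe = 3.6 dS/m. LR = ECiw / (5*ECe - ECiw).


LR = ECiw / (5*ECe - ECiw)
LR = 0.96 / (5*3.6 - 0.96)
LR = 0.96 / 17.0400

0.0563


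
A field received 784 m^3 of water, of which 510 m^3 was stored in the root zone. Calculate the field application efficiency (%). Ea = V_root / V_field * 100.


Ea = V_root / V_field * 100 = 510 / 784 * 100 = 65.0510%

65.0510 %


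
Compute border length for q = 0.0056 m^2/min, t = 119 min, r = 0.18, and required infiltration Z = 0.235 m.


L = q*t/((1+r)*Z)
L = 0.0056*119/((1+0.18)*0.235)
L = 0.6664/0.2773

2.4032 m


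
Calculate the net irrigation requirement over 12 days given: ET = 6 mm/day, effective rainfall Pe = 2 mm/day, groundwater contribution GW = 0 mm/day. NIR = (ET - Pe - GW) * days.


Daily deficit = ET - Pe - GW = 6 - 2 - 0 = 4 mm/day
NIR = 4 * 12 = 48 mm

48.0000 mm


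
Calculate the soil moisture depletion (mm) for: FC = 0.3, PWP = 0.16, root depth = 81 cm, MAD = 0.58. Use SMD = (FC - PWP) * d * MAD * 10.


SMD = (FC - PWP) * d * MAD * 10
SMD = (0.3 - 0.16) * 81 * 0.58 * 10
SMD = 0.1400 * 81 * 0.58 * 10

65.7720 mm


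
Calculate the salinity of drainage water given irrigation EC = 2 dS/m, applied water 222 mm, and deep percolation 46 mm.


EC_dw = EC_iw * D_iw / D_dw
EC_dw = 2 * 222 / 46
EC_dw = 444 / 46

9.6522 dS/m


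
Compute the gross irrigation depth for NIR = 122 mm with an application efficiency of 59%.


Ea = 59% = 0.59
GID = NIR / Ea = 122 / 0.59 = 206.7797 mm

206.7797 mm


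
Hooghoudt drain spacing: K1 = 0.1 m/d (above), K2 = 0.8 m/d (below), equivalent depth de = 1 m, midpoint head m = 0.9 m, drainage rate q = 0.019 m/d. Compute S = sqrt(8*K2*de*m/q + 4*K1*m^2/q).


S^2 = 8*K2*de*m/q + 4*K1*m^2/q
S^2 = 8*0.8*1*0.9/0.019 + 4*0.1*0.9^2/0.019
S = sqrt(320.2105)

17.8944 m


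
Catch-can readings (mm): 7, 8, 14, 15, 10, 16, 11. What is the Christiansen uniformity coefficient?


mean = 11.571429 mm
MAD = 2.938776 mm
CU = (1 - 2.938776/11.571429)*100

74.6032 %


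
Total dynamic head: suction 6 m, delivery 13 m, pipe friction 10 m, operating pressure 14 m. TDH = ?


TDH = Hs + Hd + hf + Hp = 6 + 13 + 10 + 14 = 43

43 m


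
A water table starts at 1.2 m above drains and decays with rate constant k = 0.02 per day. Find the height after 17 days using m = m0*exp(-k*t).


m = m0 * exp(-k*t)
m = 1.2 * exp(-0.02 * 17)
m = 1.2 * exp(-0.3400)

0.8541 m


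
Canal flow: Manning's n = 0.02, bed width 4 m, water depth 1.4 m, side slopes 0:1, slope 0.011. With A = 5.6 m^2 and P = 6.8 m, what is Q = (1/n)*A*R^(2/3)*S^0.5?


R = A/P = 5.6/6.8 = 0.823529
Q = (1/0.02) * 5.6 * 0.823529^(2/3) * 0.011^0.5

25.8012 m^3/s


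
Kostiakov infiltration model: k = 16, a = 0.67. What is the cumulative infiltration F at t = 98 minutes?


F = k * t^a = 16 * 98^0.67
F = 16 * 21.583480

345.3357 mm


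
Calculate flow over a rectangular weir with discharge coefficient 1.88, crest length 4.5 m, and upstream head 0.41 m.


Q = C * L * H^(3/2) = 1.88 * 4.5 * 0.41^1.5 = 1.88 * 4.5 * 0.262528

2.2210 m^3/s


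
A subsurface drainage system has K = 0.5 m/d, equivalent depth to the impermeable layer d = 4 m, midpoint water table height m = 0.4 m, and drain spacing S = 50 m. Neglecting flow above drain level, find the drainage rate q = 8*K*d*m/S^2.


q = 8*K*d*m/S^2
q = 8*0.5*4*0.4/50^2
q = 6.4000 / 2500

0.0026 m/d


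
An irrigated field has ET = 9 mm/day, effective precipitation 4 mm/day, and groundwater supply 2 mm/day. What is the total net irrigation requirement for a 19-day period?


Daily deficit = ET - Pe - GW = 9 - 4 - 2 = 3 mm/day
NIR = 3 * 19 = 57 mm

57.0000 mm


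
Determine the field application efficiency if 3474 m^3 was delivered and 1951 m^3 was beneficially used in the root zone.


Ea = V_root / V_field * 100 = 1951 / 3474 * 100 = 56.1600%

56.1600 %


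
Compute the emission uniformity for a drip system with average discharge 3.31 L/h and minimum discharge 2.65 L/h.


EU = (q_min/q_avg)*100 = (2.65/3.31)*100 = 80.0604%

80.0604 %


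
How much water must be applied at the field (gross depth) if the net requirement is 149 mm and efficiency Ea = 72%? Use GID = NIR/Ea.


Ea = 72% = 0.72
GID = NIR / Ea = 149 / 0.72 = 206.9444 mm

206.9444 mm


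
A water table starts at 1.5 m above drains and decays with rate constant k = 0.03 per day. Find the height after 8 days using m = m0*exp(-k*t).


m = m0 * exp(-k*t)
m = 1.5 * exp(-0.03 * 8)
m = 1.5 * exp(-0.2400)

1.1799 m


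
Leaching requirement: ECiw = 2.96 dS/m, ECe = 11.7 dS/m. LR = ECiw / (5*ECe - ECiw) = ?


LR = ECiw / (5*ECe - ECiw)
LR = 2.96 / (5*11.7 - 2.96)
LR = 2.96 / 55.5400

0.0533


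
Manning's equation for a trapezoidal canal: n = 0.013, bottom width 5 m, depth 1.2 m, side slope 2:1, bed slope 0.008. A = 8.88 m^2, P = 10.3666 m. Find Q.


R = A/P = 8.88/10.3666 = 0.856597
Q = (1/0.013) * 8.88 * 0.856597^(2/3) * 0.008^0.5

55.1060 m^3/s


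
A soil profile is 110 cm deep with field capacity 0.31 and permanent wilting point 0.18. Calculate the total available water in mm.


AWC = (FC - PWP) * d * 10
AWC = (0.31 - 0.18) * 110 * 10
AWC = 0.1300 * 110 * 10

143.0000 mm


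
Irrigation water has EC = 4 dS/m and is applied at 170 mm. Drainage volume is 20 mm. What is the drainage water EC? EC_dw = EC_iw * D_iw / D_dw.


EC_dw = EC_iw * D_iw / D_dw
EC_dw = 4 * 170 / 20
EC_dw = 680 / 20

34.0000 dS/m


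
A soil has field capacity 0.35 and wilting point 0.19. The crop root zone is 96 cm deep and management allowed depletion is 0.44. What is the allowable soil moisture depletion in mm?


SMD = (FC - PWP) * d * MAD * 10
SMD = (0.35 - 0.19) * 96 * 0.44 * 10
SMD = 0.1600 * 96 * 0.44 * 10

67.5840 mm


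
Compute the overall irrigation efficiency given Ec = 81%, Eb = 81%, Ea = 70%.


Ec = 0.81, Eb = 0.81, Ea = 0.7
E = 0.81 * 0.81 * 0.7 * 100 = 45.9270%

45.9270 %


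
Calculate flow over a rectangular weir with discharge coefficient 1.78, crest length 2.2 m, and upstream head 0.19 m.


Q = C * L * H^(3/2) = 1.78 * 2.2 * 0.19^1.5 = 1.78 * 2.2 * 0.082819

0.3243 m^3/s


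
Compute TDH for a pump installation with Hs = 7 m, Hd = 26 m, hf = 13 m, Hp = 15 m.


TDH = Hs + Hd + hf + Hp = 7 + 26 + 13 + 15 = 61

61 m


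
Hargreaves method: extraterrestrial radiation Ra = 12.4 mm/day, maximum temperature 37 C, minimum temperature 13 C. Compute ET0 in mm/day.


Tmean = (Tmax + Tmin)/2 = (37 + 13)/2 = 25.0
ET0 = 0.0023 * 12.4 * (25.0 + 17.8) * sqrt(37 - 13)
ET0 = 0.0023 * 12.4 * 42.8 * 4.898979

5.9800 mm/day


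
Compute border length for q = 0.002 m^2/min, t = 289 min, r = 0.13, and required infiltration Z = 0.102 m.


L = q*t/((1+r)*Z)
L = 0.002*289/((1+0.13)*0.102)
L = 0.578/0.11526

5.0147 m


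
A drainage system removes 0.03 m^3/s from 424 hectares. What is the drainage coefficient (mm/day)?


DC = Q * 86400 / (A * 10000) * 1000
DC = 0.03 * 86400 / (424 * 10000) * 1000
DC = 2592000.0000 / 4240000

0.6113 mm/day


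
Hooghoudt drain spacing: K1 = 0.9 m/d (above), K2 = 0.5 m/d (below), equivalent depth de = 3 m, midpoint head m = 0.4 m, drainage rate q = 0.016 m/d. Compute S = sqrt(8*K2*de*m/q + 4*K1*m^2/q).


S^2 = 8*K2*de*m/q + 4*K1*m^2/q
S^2 = 8*0.5*3*0.4/0.016 + 4*0.9*0.4^2/0.016
S = sqrt(336.0000)

18.3303 m


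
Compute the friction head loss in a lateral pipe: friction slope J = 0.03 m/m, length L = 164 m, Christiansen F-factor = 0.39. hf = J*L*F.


hf = J * L * F = 0.03 * 164 * 0.39 = 1.9188 m

1.9188 m


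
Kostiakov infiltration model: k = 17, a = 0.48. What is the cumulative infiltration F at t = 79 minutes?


F = k * t^a = 17 * 79^0.48
F = 17 * 8.144436

138.4554 mm


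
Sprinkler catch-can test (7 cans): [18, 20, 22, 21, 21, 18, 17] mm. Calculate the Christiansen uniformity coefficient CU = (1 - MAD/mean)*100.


mean = 19.571429 mm
MAD = 1.632653 mm
CU = (1 - 1.632653/19.571429)*100

91.6580 %


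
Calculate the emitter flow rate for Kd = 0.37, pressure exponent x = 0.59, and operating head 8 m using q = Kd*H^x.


q = Kd * H^x = 0.37 * 8^0.59 = 0.37 * 3.410540

1.2619 L/h


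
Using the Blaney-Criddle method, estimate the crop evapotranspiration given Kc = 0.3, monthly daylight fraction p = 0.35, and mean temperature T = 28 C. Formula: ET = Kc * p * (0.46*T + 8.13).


ET = Kc * p * (0.46*T + 8.13)
ET = 0.3 * 0.35 * (0.46*28 + 8.13)
ET = 0.3 * 0.35 * 21.0100

2.2061 mm/day


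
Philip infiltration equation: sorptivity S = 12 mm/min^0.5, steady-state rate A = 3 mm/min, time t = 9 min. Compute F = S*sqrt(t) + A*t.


F = S*sqrt(t) + A*t
F = 12*sqrt(9) + 3*9
F = 12*3.000000 + 27

63.0000 mm


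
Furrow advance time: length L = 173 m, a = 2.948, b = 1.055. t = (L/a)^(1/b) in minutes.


t = (L/a)^(1/b)
t = (173/2.948)^(1/1.055)
t = 58.683853^(1/1.055)

47.4593 min


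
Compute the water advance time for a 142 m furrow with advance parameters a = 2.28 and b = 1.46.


t = (L/a)^(1/b)
t = (142/2.28)^(1/1.46)
t = 62.280702^(1/1.46)

16.9437 min


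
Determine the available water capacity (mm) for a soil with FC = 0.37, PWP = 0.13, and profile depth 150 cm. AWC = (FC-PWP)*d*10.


AWC = (FC - PWP) * d * 10
AWC = (0.37 - 0.13) * 150 * 10
AWC = 0.2400 * 150 * 10

360.0000 mm


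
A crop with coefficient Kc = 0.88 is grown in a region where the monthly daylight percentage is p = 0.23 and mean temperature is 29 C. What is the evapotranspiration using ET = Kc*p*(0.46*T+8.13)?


ET = Kc * p * (0.46*T + 8.13)
ET = 0.88 * 0.23 * (0.46*29 + 8.13)
ET = 0.88 * 0.23 * 21.4700

4.3455 mm/day


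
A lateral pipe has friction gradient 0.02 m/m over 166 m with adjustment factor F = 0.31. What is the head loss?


hf = J * L * F = 0.02 * 166 * 0.31 = 1.0292 m

1.0292 m


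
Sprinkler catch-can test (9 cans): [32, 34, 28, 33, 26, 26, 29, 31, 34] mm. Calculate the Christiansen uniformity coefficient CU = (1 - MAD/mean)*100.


mean = 30.333333 mm
MAD = 2.740741 mm
CU = (1 - 2.740741/30.333333)*100

90.9646 %


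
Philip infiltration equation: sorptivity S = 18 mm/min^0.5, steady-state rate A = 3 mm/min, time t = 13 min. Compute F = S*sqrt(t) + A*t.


F = S*sqrt(t) + A*t
F = 18*sqrt(13) + 3*13
F = 18*3.605551 + 39

103.8999 mm


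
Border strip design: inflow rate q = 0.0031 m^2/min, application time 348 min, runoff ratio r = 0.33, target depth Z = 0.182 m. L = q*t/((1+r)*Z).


L = q*t/((1+r)*Z)
L = 0.0031*348/((1+0.33)*0.182)
L = 1.0788/0.24206

4.4567 m


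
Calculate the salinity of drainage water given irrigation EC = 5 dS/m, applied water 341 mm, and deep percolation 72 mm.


EC_dw = EC_iw * D_iw / D_dw
EC_dw = 5 * 341 / 72
EC_dw = 1705 / 72

23.6806 dS/m


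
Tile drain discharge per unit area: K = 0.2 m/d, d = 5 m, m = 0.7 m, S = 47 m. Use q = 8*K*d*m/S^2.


q = 8*K*d*m/S^2
q = 8*0.2*5*0.7/47^2
q = 5.6000 / 2209

0.0025 m/d


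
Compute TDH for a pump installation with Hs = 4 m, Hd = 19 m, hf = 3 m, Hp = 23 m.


TDH = Hs + Hd + hf + Hp = 4 + 19 + 3 + 23 = 49

49 m


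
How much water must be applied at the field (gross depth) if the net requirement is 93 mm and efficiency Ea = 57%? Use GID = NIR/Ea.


Ea = 57% = 0.57
GID = NIR / Ea = 93 / 0.57 = 163.1579 mm

163.1579 mm


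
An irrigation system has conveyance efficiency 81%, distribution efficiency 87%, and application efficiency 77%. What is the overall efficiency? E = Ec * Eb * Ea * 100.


Ec = 0.81, Eb = 0.87, Ea = 0.77
E = 0.81 * 0.87 * 0.77 * 100 = 54.2619%

54.2619 %


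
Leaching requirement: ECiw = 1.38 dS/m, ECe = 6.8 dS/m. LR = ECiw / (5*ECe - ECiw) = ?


LR = ECiw / (5*ECe - ECiw)
LR = 1.38 / (5*6.8 - 1.38)
LR = 1.38 / 32.6200

0.0423


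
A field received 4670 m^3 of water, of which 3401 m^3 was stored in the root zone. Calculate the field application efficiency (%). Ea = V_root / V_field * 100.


Ea = V_root / V_field * 100 = 3401 / 4670 * 100 = 72.8266%

72.8266 %


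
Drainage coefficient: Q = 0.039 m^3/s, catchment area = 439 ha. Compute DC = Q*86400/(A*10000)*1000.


DC = Q * 86400 / (A * 10000) * 1000
DC = 0.039 * 86400 / (439 * 10000) * 1000
DC = 3369600.0000 / 4390000

0.7676 mm/day


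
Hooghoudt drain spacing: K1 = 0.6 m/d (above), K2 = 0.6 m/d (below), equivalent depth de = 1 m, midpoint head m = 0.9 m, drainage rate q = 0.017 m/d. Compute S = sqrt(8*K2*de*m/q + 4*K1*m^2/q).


S^2 = 8*K2*de*m/q + 4*K1*m^2/q
S^2 = 8*0.6*1*0.9/0.017 + 4*0.6*0.9^2/0.017
S = sqrt(368.4706)

19.1956 m


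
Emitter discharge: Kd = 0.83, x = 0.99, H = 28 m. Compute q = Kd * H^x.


q = Kd * H^x = 0.83 * 28^0.99 = 0.83 * 27.082357

22.4784 L/h


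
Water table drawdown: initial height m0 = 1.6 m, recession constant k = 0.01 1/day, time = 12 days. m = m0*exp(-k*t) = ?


m = m0 * exp(-k*t)
m = 1.6 * exp(-0.01 * 12)
m = 1.6 * exp(-0.1200)

1.4191 m


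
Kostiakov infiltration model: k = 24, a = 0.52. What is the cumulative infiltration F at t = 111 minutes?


F = k * t^a = 24 * 111^0.52
F = 24 * 11.576251

277.8300 mm


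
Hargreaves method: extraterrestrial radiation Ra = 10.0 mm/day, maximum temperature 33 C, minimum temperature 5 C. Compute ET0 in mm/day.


Tmean = (Tmax + Tmin)/2 = (33 + 5)/2 = 19.0
ET0 = 0.0023 * 10.0 * (19.0 + 17.8) * sqrt(33 - 5)
ET0 = 0.0023 * 10.0 * 36.8 * 5.291503

4.4787 mm/day


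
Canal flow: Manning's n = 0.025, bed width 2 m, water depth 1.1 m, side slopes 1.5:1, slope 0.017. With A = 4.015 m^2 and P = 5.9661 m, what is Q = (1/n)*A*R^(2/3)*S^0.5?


R = A/P = 4.015/5.9661 = 0.672969
Q = (1/0.025) * 4.015 * 0.672969^(2/3) * 0.017^0.5

16.0805 m^3/s


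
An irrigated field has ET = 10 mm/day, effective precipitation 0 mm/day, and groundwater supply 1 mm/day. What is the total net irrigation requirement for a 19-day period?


Daily deficit = ET - Pe - GW = 10 - 0 - 1 = 9 mm/day
NIR = 9 * 19 = 171 mm

171.0000 mm


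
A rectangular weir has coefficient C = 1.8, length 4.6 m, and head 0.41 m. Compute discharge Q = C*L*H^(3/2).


Q = C * L * H^(3/2) = 1.8 * 4.6 * 0.41^1.5 = 1.8 * 4.6 * 0.262528

2.1737 m^3/s


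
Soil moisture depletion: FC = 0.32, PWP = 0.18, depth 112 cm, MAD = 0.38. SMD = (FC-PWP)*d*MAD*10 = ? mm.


SMD = (FC - PWP) * d * MAD * 10
SMD = (0.32 - 0.18) * 112 * 0.38 * 10
SMD = 0.1400 * 112 * 0.38 * 10

59.5840 mm


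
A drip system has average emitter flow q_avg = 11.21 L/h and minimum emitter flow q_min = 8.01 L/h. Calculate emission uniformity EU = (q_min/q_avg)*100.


EU = (q_min/q_avg)*100 = (8.01/11.21)*100 = 71.4541%

71.4541 %


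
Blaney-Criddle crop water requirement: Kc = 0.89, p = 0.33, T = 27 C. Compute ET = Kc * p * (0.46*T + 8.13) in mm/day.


ET = Kc * p * (0.46*T + 8.13)
ET = 0.89 * 0.33 * (0.46*27 + 8.13)
ET = 0.89 * 0.33 * 20.5500

6.0355 mm/day


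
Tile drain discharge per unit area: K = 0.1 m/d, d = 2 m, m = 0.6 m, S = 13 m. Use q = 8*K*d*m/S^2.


q = 8*K*d*m/S^2
q = 8*0.1*2*0.6/13^2
q = 0.9600 / 169

0.0057 m/d


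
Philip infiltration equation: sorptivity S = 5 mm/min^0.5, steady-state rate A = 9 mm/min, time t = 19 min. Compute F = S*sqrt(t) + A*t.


F = S*sqrt(t) + A*t
F = 5*sqrt(19) + 9*19
F = 5*4.358899 + 171

192.7945 mm


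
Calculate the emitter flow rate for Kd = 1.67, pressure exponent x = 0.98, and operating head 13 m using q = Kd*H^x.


q = Kd * H^x = 1.67 * 13^0.98 = 1.67 * 12.349930

20.6244 L/h


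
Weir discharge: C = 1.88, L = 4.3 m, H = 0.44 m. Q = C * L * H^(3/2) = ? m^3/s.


Q = C * L * H^(3/2) = 1.88 * 4.3 * 0.44^1.5 = 1.88 * 4.3 * 0.291863

2.3594 m^3/s


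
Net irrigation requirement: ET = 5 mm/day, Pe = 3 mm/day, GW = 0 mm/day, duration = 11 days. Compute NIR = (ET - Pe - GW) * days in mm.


Daily deficit = ET - Pe - GW = 5 - 3 - 0 = 2 mm/day
NIR = 2 * 11 = 22 mm

22.0000 mm


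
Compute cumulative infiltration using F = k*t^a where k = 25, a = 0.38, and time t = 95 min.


F = k * t^a = 25 * 95^0.38
F = 25 * 5.643324

141.0831 mm


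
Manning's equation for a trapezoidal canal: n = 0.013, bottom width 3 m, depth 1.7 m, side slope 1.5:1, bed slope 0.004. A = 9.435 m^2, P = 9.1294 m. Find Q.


R = A/P = 9.435/9.1294 = 1.033474
Q = (1/0.013) * 9.435 * 1.033474^(2/3) * 0.004^0.5

46.9204 m^3/s


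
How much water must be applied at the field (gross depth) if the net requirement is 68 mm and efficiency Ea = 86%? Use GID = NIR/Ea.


Ea = 86% = 0.86
GID = NIR / Ea = 68 / 0.86 = 79.0698 mm

79.0698 mm


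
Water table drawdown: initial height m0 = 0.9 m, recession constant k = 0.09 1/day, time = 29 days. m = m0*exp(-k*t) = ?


m = m0 * exp(-k*t)
m = 0.9 * exp(-0.09 * 29)
m = 0.9 * exp(-2.6100)

0.0662 m


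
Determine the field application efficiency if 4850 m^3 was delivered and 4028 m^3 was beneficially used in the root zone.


Ea = V_root / V_field * 100 = 4028 / 4850 * 100 = 83.0515%

83.0515 %


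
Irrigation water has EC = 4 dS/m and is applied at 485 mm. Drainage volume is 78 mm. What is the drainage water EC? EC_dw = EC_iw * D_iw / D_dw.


EC_dw = EC_iw * D_iw / D_dw
EC_dw = 4 * 485 / 78
EC_dw = 1940 / 78

24.8718 dS/m


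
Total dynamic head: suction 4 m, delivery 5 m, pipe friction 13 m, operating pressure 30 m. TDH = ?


TDH = Hs + Hd + hf + Hp = 4 + 5 + 13 + 30 = 52

52 m


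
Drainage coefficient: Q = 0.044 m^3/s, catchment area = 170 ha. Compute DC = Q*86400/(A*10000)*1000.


DC = Q * 86400 / (A * 10000) * 1000
DC = 0.044 * 86400 / (170 * 10000) * 1000
DC = 3801600.0000 / 1700000

2.2362 mm/day


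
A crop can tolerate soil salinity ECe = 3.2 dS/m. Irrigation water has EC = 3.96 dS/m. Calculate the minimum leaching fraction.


LR = ECiw / (5*ECe - ECiw)
LR = 3.96 / (5*3.2 - 3.96)
LR = 3.96 / 12.0400

0.3289


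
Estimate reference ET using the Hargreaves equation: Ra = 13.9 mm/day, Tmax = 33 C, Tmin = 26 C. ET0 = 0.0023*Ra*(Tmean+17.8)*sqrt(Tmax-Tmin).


Tmean = (Tmax + Tmin)/2 = (33 + 26)/2 = 29.5
ET0 = 0.0023 * 13.9 * (29.5 + 17.8) * sqrt(33 - 26)
ET0 = 0.0023 * 13.9 * 47.3 * 2.645751

4.0009 mm/day


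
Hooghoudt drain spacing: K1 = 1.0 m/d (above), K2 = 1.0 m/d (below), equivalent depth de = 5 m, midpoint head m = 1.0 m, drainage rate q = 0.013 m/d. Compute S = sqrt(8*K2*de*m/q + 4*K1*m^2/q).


S^2 = 8*K2*de*m/q + 4*K1*m^2/q
S^2 = 8*1.0*5*1.0/0.013 + 4*1.0*1.0^2/0.013
S = sqrt(3384.6154)

58.1774 m


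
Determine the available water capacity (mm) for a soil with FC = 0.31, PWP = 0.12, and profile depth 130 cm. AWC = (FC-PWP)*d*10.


AWC = (FC - PWP) * d * 10
AWC = (0.31 - 0.12) * 130 * 10
AWC = 0.1900 * 130 * 10

247.0000 mm


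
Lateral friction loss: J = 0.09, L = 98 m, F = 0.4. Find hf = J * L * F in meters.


hf = J * L * F = 0.09 * 98 * 0.4 = 3.5280 m

3.5280 m


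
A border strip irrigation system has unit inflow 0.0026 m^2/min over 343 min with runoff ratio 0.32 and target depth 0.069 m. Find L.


L = q*t/((1+r)*Z)
L = 0.0026*343/((1+0.32)*0.069)
L = 0.8918/0.09108

9.7914 m


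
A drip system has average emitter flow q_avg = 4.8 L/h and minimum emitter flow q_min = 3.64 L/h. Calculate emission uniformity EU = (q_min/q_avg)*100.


EU = (q_min/q_avg)*100 = (3.64/4.8)*100 = 75.8333%

75.8333 %


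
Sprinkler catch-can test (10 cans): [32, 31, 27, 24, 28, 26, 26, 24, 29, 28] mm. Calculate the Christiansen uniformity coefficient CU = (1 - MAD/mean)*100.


mean = 27.500000 mm
MAD = 2.100000 mm
CU = (1 - 2.100000/27.500000)*100

92.3636 %


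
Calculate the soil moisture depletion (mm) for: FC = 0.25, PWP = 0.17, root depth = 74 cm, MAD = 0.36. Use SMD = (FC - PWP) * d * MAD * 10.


SMD = (FC - PWP) * d * MAD * 10
SMD = (0.25 - 0.17) * 74 * 0.36 * 10
SMD = 0.0800 * 74 * 0.36 * 10

21.3120 mm


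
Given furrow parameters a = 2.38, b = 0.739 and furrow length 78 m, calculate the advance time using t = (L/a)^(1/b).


t = (L/a)^(1/b)
t = (78/2.38)^(1/0.739)
t = 32.773109^(1/0.739)

112.4005 min


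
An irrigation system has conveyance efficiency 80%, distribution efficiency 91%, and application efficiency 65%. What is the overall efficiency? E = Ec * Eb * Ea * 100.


Ec = 0.8, Eb = 0.91, Ea = 0.65
E = 0.8 * 0.91 * 0.65 * 100 = 47.3200%

47.3200 %


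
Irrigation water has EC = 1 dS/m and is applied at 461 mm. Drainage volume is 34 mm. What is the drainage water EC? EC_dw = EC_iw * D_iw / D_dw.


EC_dw = EC_iw * D_iw / D_dw
EC_dw = 1 * 461 / 34
EC_dw = 461 / 34

13.5588 dS/m


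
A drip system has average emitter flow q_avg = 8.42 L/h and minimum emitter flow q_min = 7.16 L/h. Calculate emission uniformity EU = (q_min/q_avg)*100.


EU = (q_min/q_avg)*100 = (7.16/8.42)*100 = 85.0356%

85.0356 %


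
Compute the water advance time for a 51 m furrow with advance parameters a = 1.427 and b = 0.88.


t = (L/a)^(1/b)
t = (51/1.427)^(1/0.88)
t = 35.739313^(1/0.88)

58.2021 min


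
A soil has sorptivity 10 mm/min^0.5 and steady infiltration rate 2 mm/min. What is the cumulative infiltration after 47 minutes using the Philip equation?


F = S*sqrt(t) + A*t
F = 10*sqrt(47) + 2*47
F = 10*6.855655 + 94

162.5566 mm


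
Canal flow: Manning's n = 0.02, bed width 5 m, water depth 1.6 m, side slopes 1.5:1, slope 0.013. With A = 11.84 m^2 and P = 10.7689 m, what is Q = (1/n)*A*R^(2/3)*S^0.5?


R = A/P = 11.84/10.7689 = 1.099462
Q = (1/0.02) * 11.84 * 1.099462^(2/3) * 0.013^0.5

71.9030 m^3/s


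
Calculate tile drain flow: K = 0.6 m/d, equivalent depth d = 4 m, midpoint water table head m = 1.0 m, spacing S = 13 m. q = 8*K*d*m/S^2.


q = 8*K*d*m/S^2
q = 8*0.6*4*1.0/13^2
q = 19.2000 / 169

0.1136 m/d


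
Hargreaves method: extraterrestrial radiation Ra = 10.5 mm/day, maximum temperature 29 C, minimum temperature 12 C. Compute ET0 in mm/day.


Tmean = (Tmax + Tmin)/2 = (29 + 12)/2 = 20.5
ET0 = 0.0023 * 10.5 * (20.5 + 17.8) * sqrt(29 - 12)
ET0 = 0.0023 * 10.5 * 38.3 * 4.123106

3.8136 mm/day


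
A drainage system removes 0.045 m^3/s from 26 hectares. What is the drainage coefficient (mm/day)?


DC = Q * 86400 / (A * 10000) * 1000
DC = 0.045 * 86400 / (26 * 10000) * 1000
DC = 3888000.0000 / 260000

14.9538 mm/day


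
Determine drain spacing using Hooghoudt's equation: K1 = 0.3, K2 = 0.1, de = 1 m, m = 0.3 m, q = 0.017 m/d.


S^2 = 8*K2*de*m/q + 4*K1*m^2/q
S^2 = 8*0.1*1*0.3/0.017 + 4*0.3*0.3^2/0.017
S = sqrt(20.4706)

4.5244 m


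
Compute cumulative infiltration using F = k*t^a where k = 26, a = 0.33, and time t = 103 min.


F = k * t^a = 26 * 103^0.33
F = 26 * 4.615686

120.0078 mm


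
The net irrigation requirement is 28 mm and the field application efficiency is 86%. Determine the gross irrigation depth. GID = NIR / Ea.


Ea = 86% = 0.86
GID = NIR / Ea = 28 / 0.86 = 32.5581 mm

32.5581 mm


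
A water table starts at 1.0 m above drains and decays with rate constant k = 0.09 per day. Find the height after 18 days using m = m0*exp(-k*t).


m = m0 * exp(-k*t)
m = 1.0 * exp(-0.09 * 18)
m = 1.0 * exp(-1.6200)

0.1979 m


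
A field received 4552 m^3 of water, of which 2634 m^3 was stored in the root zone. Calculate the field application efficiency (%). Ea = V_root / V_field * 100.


Ea = V_root / V_field * 100 = 2634 / 4552 * 100 = 57.8647%

57.8647 %


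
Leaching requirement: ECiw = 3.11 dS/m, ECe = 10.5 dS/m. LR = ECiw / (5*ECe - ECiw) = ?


LR = ECiw / (5*ECe - ECiw)
LR = 3.11 / (5*10.5 - 3.11)
LR = 3.11 / 49.3900

0.0630


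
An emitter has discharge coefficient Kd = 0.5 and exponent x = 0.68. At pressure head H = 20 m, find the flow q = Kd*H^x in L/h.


q = Kd * H^x = 0.5 * 20^0.68 = 0.5 * 7.668323

3.8342 L/h


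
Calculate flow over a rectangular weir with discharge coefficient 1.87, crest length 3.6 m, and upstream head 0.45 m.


Q = C * L * H^(3/2) = 1.87 * 3.6 * 0.45^1.5 = 1.87 * 3.6 * 0.301869

2.0322 m^3/s


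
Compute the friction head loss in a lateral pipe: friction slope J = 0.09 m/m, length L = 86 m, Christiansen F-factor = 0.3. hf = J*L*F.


hf = J * L * F = 0.09 * 86 * 0.3 = 2.3220 m

2.3220 m


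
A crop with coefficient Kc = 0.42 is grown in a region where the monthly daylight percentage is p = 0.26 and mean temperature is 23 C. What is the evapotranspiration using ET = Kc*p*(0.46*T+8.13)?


ET = Kc * p * (0.46*T + 8.13)
ET = 0.42 * 0.26 * (0.46*23 + 8.13)
ET = 0.42 * 0.26 * 18.7100

2.0431 mm/day


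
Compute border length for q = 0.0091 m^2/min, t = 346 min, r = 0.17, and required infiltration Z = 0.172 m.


L = q*t/((1+r)*Z)
L = 0.0091*346/((1+0.17)*0.172)
L = 3.1486/0.20124

15.6460 m


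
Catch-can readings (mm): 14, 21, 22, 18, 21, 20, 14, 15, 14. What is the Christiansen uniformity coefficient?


mean = 17.666667 mm
MAD = 3.037037 mm
CU = (1 - 3.037037/17.666667)*100

82.8092 %


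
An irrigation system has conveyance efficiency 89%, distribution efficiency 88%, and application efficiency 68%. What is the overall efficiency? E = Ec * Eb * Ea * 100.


Ec = 0.89, Eb = 0.88, Ea = 0.68
E = 0.89 * 0.88 * 0.68 * 100 = 53.2576%

53.2576 %


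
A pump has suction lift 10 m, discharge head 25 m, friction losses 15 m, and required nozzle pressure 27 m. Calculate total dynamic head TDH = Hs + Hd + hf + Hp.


TDH = Hs + Hd + hf + Hp = 10 + 25 + 15 + 27 = 77

77 m


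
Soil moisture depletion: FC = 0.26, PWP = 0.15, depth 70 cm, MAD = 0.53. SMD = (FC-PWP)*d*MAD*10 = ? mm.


SMD = (FC - PWP) * d * MAD * 10
SMD = (0.26 - 0.15) * 70 * 0.53 * 10
SMD = 0.1100 * 70 * 0.53 * 10

40.8100 mm


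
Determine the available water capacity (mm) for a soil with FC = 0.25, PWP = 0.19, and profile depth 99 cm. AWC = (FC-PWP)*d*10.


AWC = (FC - PWP) * d * 10
AWC = (0.25 - 0.19) * 99 * 10
AWC = 0.0600 * 99 * 10

59.4000 mm


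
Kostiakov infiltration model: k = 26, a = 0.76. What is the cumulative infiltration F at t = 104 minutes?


F = k * t^a = 26 * 104^0.76
F = 26 * 34.114997

886.9899 mm


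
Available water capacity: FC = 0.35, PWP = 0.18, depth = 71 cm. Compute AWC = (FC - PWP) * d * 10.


AWC = (FC - PWP) * d * 10
AWC = (0.35 - 0.18) * 71 * 10
AWC = 0.1700 * 71 * 10

120.7000 mm


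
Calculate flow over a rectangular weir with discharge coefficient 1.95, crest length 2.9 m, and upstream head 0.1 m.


Q = C * L * H^(3/2) = 1.95 * 2.9 * 0.1^1.5 = 1.95 * 2.9 * 0.031623

0.1788 m^3/s


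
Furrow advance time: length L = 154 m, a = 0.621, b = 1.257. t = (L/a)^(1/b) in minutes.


t = (L/a)^(1/b)
t = (154/0.621)^(1/1.257)
t = 247.987118^(1/1.257)

80.3297 min


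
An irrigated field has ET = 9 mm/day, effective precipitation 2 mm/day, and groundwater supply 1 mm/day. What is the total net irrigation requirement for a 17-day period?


Daily deficit = ET - Pe - GW = 9 - 2 - 1 = 6 mm/day
NIR = 6 * 17 = 102 mm

102.0000 mm


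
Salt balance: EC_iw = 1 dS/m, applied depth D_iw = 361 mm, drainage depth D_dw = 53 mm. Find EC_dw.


EC_dw = EC_iw * D_iw / D_dw
EC_dw = 1 * 361 / 53
EC_dw = 361 / 53

6.8113 dS/m


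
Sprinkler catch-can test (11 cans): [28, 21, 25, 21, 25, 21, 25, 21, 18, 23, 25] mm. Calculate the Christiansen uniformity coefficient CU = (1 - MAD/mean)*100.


mean = 23.000000 mm
MAD = 2.363636 mm
CU = (1 - 2.363636/23.000000)*100

89.7233 %


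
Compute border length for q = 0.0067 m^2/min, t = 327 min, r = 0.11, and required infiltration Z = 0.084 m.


L = q*t/((1+r)*Z)
L = 0.0067*327/((1+0.11)*0.084)
L = 2.1909/0.09324

23.4974 m


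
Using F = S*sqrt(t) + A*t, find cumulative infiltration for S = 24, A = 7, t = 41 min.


F = S*sqrt(t) + A*t
F = 24*sqrt(41) + 7*41
F = 24*6.403124 + 287

440.6750 mm


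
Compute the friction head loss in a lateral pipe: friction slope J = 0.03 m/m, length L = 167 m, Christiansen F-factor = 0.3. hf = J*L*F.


hf = J * L * F = 0.03 * 167 * 0.3 = 1.5030 m

1.5030 m


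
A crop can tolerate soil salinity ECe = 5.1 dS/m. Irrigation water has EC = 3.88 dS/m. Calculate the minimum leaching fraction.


LR = ECiw / (5*ECe - ECiw)
LR = 3.88 / (5*5.1 - 3.88)
LR = 3.88 / 21.6200

0.1795


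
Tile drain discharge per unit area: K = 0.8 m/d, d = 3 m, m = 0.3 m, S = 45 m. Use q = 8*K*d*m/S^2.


q = 8*K*d*m/S^2
q = 8*0.8*3*0.3/45^2
q = 5.7600 / 2025

0.0028 m/d


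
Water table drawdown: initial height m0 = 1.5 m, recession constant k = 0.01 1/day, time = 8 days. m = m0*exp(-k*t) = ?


m = m0 * exp(-k*t)
m = 1.5 * exp(-0.01 * 8)
m = 1.5 * exp(-0.0800)

1.3847 m


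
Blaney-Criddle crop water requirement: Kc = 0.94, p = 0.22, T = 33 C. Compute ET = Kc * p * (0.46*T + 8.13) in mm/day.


ET = Kc * p * (0.46*T + 8.13)
ET = 0.94 * 0.22 * (0.46*33 + 8.13)
ET = 0.94 * 0.22 * 23.3100

4.8205 mm/day


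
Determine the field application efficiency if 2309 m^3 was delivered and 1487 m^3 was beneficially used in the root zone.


Ea = V_root / V_field * 100 = 1487 / 2309 * 100 = 64.4002%

64.4002 %


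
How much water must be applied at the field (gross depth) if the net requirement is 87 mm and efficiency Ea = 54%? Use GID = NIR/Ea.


Ea = 54% = 0.54
GID = NIR / Ea = 87 / 0.54 = 161.1111 mm

161.1111 mm


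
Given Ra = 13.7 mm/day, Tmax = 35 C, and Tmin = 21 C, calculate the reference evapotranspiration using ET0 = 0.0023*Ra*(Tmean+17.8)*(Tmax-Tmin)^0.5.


Tmean = (Tmax + Tmin)/2 = (35 + 21)/2 = 28.0
ET0 = 0.0023 * 13.7 * (28.0 + 17.8) * sqrt(35 - 21)
ET0 = 0.0023 * 13.7 * 45.8 * 3.741657

5.3998 mm/day


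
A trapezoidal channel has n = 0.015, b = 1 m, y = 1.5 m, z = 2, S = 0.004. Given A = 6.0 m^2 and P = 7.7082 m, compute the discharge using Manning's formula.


R = A/P = 6.0/7.7082 = 0.778392
Q = (1/0.015) * 6.0 * 0.778392^(2/3) * 0.004^0.5

21.4070 m^3/s


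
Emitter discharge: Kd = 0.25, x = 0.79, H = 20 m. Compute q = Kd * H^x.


q = Kd * H^x = 0.25 * 20^0.79 = 0.25 * 10.661387

2.6653 L/h


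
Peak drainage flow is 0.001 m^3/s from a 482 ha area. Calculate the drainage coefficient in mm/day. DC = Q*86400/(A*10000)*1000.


DC = Q * 86400 / (A * 10000) * 1000
DC = 0.001 * 86400 / (482 * 10000) * 1000
DC = 86400.0000 / 4820000

0.0179 mm/day


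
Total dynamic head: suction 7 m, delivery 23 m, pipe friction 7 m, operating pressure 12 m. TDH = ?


TDH = Hs + Hd + hf + Hp = 7 + 23 + 7 + 12 = 49

49 m


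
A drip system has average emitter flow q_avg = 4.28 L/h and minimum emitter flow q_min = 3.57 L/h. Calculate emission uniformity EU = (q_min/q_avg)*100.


EU = (q_min/q_avg)*100 = (3.57/4.28)*100 = 83.4112%

83.4112 %


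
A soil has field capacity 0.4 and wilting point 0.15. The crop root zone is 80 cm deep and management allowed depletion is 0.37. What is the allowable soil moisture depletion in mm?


SMD = (FC - PWP) * d * MAD * 10
SMD = (0.4 - 0.15) * 80 * 0.37 * 10
SMD = 0.2500 * 80 * 0.37 * 10

74.0000 mm


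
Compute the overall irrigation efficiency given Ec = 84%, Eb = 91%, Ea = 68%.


Ec = 0.84, Eb = 0.91, Ea = 0.68
E = 0.84 * 0.91 * 0.68 * 100 = 51.9792%

51.9792 %


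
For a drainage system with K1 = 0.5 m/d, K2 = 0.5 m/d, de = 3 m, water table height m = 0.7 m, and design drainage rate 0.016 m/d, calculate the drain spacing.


S^2 = 8*K2*de*m/q + 4*K1*m^2/q
S^2 = 8*0.5*3*0.7/0.016 + 4*0.5*0.7^2/0.016
S = sqrt(586.2500)

24.2126 m


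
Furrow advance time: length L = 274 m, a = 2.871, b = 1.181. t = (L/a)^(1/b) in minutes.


t = (L/a)^(1/b)
t = (274/2.871)^(1/1.181)
t = 95.437130^(1/1.181)

47.4576 min


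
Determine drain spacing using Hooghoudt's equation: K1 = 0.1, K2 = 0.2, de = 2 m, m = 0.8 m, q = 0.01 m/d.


S^2 = 8*K2*de*m/q + 4*K1*m^2/q
S^2 = 8*0.2*2*0.8/0.01 + 4*0.1*0.8^2/0.01
S = sqrt(281.6000)

16.7809 m


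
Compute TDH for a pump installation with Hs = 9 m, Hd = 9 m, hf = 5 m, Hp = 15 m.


TDH = Hs + Hd + hf + Hp = 9 + 9 + 5 + 15 = 38

38 m


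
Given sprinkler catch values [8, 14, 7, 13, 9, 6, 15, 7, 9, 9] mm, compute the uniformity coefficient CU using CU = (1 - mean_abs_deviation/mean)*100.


mean = 9.700000 mm
MAD = 2.580000 mm
CU = (1 - 2.580000/9.700000)*100

73.4021 %


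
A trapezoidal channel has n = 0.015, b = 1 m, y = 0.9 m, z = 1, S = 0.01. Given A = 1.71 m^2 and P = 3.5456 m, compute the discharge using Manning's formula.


R = A/P = 1.71/3.5456 = 0.482288
Q = (1/0.015) * 1.71 * 0.482288^(2/3) * 0.01^0.5

7.0109 m^3/s


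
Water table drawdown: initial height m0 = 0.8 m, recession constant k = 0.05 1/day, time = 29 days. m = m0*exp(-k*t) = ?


m = m0 * exp(-k*t)
m = 0.8 * exp(-0.05 * 29)
m = 0.8 * exp(-1.4500)

0.1877 m


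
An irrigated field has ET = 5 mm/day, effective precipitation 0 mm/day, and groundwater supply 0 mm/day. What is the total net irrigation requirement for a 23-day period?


Daily deficit = ET - Pe - GW = 5 - 0 - 0 = 5 mm/day
NIR = 5 * 23 = 115 mm

115.0000 mm


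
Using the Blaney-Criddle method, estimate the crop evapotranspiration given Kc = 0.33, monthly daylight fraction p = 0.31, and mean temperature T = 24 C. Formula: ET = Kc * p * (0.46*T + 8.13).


ET = Kc * p * (0.46*T + 8.13)
ET = 0.33 * 0.31 * (0.46*24 + 8.13)
ET = 0.33 * 0.31 * 19.1700

1.9611 mm/day


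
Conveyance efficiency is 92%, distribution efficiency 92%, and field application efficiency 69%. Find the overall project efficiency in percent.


Ec = 0.92, Eb = 0.92, Ea = 0.69
E = 0.92 * 0.92 * 0.69 * 100 = 58.4016%

58.4016 %


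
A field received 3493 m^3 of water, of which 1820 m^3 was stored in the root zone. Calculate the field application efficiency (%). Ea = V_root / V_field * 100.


Ea = V_root / V_field * 100 = 1820 / 3493 * 100 = 52.1042%

52.1042 %


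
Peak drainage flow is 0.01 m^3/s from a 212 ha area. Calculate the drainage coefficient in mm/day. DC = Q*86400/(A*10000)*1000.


DC = Q * 86400 / (A * 10000) * 1000
DC = 0.01 * 86400 / (212 * 10000) * 1000
DC = 864000.0000 / 2120000

0.4075 mm/day


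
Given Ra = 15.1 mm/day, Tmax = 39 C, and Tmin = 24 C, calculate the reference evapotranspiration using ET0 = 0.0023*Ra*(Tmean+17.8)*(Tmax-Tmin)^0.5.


Tmean = (Tmax + Tmin)/2 = (39 + 24)/2 = 31.5
ET0 = 0.0023 * 15.1 * (31.5 + 17.8) * sqrt(39 - 24)
ET0 = 0.0023 * 15.1 * 49.3 * 3.872983

6.6313 mm/day


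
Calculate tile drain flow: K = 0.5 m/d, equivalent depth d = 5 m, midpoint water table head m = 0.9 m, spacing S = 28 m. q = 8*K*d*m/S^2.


q = 8*K*d*m/S^2
q = 8*0.5*5*0.9/28^2
q = 18.0000 / 784

0.0230 m/d


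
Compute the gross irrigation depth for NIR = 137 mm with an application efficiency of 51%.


Ea = 51% = 0.51
GID = NIR / Ea = 137 / 0.51 = 268.6275 mm

268.6275 mm


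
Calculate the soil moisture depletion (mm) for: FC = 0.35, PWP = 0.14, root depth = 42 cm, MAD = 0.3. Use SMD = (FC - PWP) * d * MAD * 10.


SMD = (FC - PWP) * d * MAD * 10
SMD = (0.35 - 0.14) * 42 * 0.3 * 10
SMD = 0.2100 * 42 * 0.3 * 10

26.4600 mm


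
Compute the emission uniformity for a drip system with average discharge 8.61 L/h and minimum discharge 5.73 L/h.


EU = (q_min/q_avg)*100 = (5.73/8.61)*100 = 66.5505%

66.5505 %


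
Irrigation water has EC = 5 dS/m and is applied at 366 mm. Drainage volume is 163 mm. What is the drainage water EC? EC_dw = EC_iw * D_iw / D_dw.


EC_dw = EC_iw * D_iw / D_dw
EC_dw = 5 * 366 / 163
EC_dw = 1830 / 163

11.2270 dS/m


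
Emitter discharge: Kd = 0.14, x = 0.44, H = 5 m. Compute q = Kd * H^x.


q = Kd * H^x = 0.14 * 5^0.44 = 0.14 * 2.030237

0.2842 L/h


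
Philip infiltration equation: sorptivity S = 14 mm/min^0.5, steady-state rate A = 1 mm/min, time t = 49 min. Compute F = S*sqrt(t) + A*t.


F = S*sqrt(t) + A*t
F = 14*sqrt(49) + 1*49
F = 14*7.000000 + 49

147.0000 mm


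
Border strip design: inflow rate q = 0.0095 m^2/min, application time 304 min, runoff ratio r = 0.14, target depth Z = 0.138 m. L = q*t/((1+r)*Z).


L = q*t/((1+r)*Z)
L = 0.0095*304/((1+0.14)*0.138)
L = 2.888/0.15732

18.3575 m


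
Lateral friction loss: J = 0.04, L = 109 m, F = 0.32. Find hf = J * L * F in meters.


hf = J * L * F = 0.04 * 109 * 0.32 = 1.3952 m

1.3952 m


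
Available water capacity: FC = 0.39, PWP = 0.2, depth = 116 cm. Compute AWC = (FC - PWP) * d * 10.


AWC = (FC - PWP) * d * 10
AWC = (0.39 - 0.2) * 116 * 10
AWC = 0.1900 * 116 * 10

220.4000 mm


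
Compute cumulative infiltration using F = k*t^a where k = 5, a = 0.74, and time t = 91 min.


F = k * t^a = 5 * 91^0.74
F = 5 * 28.163760

140.8188 mm


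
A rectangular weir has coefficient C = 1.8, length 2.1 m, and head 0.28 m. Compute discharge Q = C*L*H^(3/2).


Q = C * L * H^(3/2) = 1.8 * 2.1 * 0.28^1.5 = 1.8 * 2.1 * 0.148162

0.5601 m^3/s


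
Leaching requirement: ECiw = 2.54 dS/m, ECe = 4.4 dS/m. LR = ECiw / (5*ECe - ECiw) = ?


LR = ECiw / (5*ECe - ECiw)
LR = 2.54 / (5*4.4 - 2.54)
LR = 2.54 / 19.4600

0.1305


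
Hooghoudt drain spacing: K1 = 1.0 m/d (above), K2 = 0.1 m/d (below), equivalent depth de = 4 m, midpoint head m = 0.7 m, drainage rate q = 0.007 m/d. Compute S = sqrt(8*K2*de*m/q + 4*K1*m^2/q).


S^2 = 8*K2*de*m/q + 4*K1*m^2/q
S^2 = 8*0.1*4*0.7/0.007 + 4*1.0*0.7^2/0.007
S = sqrt(600.0000)

24.4949 m


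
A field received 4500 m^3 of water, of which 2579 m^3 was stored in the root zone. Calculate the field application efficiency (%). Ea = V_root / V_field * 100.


Ea = V_root / V_field * 100 = 2579 / 4500 * 100 = 57.3111%

57.3111 %


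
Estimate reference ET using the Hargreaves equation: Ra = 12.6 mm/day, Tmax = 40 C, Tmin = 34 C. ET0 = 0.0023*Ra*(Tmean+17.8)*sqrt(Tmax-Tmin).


Tmean = (Tmax + Tmin)/2 = (40 + 34)/2 = 37.0
ET0 = 0.0023 * 12.6 * (37.0 + 17.8) * sqrt(40 - 34)
ET0 = 0.0023 * 12.6 * 54.8 * 2.449490

3.8900 mm/day


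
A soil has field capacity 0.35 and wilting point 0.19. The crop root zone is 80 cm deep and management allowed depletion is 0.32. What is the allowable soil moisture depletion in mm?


SMD = (FC - PWP) * d * MAD * 10
SMD = (0.35 - 0.19) * 80 * 0.32 * 10
SMD = 0.1600 * 80 * 0.32 * 10

40.9600 mm


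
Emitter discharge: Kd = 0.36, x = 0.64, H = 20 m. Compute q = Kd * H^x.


q = Kd * H^x = 0.36 * 20^0.64 = 0.36 * 6.802353

2.4488 L/h


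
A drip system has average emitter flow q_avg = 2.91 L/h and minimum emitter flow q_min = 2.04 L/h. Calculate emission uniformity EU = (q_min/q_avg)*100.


EU = (q_min/q_avg)*100 = (2.04/2.91)*100 = 70.1031%

70.1031 %


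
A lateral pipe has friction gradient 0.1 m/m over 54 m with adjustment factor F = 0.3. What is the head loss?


hf = J * L * F = 0.1 * 54 * 0.3 = 1.6200 m

1.6200 m


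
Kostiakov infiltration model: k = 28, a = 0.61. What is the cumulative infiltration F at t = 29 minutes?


F = k * t^a = 28 * 29^0.61
F = 28 * 7.799428

218.3840 mm


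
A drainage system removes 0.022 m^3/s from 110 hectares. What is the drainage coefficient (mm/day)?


DC = Q * 86400 / (A * 10000) * 1000
DC = 0.022 * 86400 / (110 * 10000) * 1000
DC = 1900800.0000 / 1100000

1.7280 mm/day


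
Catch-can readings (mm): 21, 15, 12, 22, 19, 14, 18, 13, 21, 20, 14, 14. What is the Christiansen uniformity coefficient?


mean = 16.916667 mm
MAD = 3.250000 mm
CU = (1 - 3.250000/16.916667)*100

80.7882 %
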